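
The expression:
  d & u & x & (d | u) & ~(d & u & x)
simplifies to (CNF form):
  False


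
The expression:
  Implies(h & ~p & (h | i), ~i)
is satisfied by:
  {p: True, h: False, i: False}
  {h: False, i: False, p: False}
  {i: True, p: True, h: False}
  {i: True, h: False, p: False}
  {p: True, h: True, i: False}
  {h: True, p: False, i: False}
  {i: True, h: True, p: True}


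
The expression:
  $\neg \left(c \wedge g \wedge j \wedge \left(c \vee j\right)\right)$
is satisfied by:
  {g: False, c: False, j: False}
  {j: True, g: False, c: False}
  {c: True, g: False, j: False}
  {j: True, c: True, g: False}
  {g: True, j: False, c: False}
  {j: True, g: True, c: False}
  {c: True, g: True, j: False}


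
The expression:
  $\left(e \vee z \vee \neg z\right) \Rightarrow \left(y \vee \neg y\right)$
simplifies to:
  $\text{True}$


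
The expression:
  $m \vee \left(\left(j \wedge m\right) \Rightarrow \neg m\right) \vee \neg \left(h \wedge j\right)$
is always true.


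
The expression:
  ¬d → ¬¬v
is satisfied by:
  {d: True, v: True}
  {d: True, v: False}
  {v: True, d: False}


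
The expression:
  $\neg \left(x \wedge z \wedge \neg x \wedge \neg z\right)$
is always true.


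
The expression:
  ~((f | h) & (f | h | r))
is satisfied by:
  {h: False, f: False}


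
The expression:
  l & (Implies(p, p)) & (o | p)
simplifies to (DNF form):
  (l & o) | (l & p)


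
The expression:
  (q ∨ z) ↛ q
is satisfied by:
  {z: True, q: False}


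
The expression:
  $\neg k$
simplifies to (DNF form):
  $\neg k$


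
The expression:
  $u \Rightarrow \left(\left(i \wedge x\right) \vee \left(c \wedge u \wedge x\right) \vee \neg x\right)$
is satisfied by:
  {i: True, c: True, u: False, x: False}
  {i: True, u: False, c: False, x: False}
  {c: True, i: False, u: False, x: False}
  {i: False, u: False, c: False, x: False}
  {x: True, i: True, c: True, u: False}
  {x: True, i: True, u: False, c: False}
  {x: True, c: True, i: False, u: False}
  {x: True, i: False, u: False, c: False}
  {i: True, u: True, c: True, x: False}
  {i: True, u: True, x: False, c: False}
  {u: True, c: True, x: False, i: False}
  {u: True, x: False, c: False, i: False}
  {i: True, u: True, x: True, c: True}
  {i: True, u: True, x: True, c: False}
  {u: True, x: True, c: True, i: False}


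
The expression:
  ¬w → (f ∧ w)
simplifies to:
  w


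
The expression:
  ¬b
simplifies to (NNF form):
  ¬b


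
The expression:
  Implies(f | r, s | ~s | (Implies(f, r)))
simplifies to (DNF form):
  True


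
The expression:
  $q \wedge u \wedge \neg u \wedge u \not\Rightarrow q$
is never true.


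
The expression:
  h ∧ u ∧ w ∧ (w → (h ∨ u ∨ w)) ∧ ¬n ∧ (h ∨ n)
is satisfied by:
  {h: True, u: True, w: True, n: False}


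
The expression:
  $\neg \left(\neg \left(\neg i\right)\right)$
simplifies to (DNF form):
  $\neg i$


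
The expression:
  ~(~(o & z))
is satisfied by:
  {z: True, o: True}


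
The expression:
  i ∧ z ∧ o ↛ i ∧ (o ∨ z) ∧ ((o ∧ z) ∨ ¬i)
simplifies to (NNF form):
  False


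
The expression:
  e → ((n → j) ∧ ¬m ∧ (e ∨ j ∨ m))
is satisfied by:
  {j: True, n: False, e: False, m: False}
  {j: False, n: False, e: False, m: False}
  {n: True, j: True, m: False, e: False}
  {n: True, m: False, j: False, e: False}
  {m: True, j: True, n: False, e: False}
  {m: True, j: False, n: False, e: False}
  {m: True, n: True, j: True, e: False}
  {m: True, n: True, j: False, e: False}
  {e: True, j: True, n: False, m: False}
  {e: True, j: False, n: False, m: False}
  {e: True, n: True, j: True, m: False}


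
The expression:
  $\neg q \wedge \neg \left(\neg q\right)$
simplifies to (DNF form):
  $\text{False}$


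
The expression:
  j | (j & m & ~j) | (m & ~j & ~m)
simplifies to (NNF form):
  j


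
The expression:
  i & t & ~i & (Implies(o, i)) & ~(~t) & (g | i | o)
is never true.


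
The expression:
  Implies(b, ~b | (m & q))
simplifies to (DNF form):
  ~b | (m & q)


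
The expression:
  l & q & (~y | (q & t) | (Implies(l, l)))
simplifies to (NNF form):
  l & q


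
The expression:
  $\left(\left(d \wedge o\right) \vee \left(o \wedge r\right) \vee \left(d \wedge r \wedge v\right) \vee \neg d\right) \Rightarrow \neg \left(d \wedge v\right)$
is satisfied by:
  {o: False, v: False, d: False, r: False}
  {r: True, o: False, v: False, d: False}
  {o: True, r: False, v: False, d: False}
  {r: True, o: True, v: False, d: False}
  {d: True, r: False, o: False, v: False}
  {r: True, d: True, o: False, v: False}
  {d: True, o: True, r: False, v: False}
  {r: True, d: True, o: True, v: False}
  {v: True, d: False, o: False, r: False}
  {v: True, r: True, d: False, o: False}
  {v: True, o: True, d: False, r: False}
  {r: True, v: True, o: True, d: False}
  {v: True, d: True, r: False, o: False}


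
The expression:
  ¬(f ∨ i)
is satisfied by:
  {i: False, f: False}


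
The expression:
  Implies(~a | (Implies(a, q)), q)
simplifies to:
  a | q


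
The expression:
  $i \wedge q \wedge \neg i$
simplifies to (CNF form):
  $\text{False}$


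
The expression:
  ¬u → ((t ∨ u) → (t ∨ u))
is always true.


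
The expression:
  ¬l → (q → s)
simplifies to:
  l ∨ s ∨ ¬q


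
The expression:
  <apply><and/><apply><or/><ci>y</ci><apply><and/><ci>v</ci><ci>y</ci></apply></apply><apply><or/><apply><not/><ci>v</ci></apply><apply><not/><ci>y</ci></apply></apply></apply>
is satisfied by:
  {y: True, v: False}


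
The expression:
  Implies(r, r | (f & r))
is always true.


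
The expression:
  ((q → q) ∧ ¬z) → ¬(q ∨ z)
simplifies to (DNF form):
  z ∨ ¬q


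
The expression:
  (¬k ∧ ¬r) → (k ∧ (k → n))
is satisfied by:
  {r: True, k: True}
  {r: True, k: False}
  {k: True, r: False}


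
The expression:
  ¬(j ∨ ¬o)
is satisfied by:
  {o: True, j: False}


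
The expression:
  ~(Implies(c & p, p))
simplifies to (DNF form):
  False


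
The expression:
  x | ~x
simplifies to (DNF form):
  True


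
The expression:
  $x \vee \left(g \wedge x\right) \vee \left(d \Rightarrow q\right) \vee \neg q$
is always true.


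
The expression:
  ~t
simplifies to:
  ~t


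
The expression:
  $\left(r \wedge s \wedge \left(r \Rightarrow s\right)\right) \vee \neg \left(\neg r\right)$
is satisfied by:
  {r: True}


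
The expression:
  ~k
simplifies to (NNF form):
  ~k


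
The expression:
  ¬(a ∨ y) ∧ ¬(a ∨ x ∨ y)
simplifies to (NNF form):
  ¬a ∧ ¬x ∧ ¬y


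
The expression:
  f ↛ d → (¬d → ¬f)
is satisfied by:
  {d: True, f: False}
  {f: False, d: False}
  {f: True, d: True}


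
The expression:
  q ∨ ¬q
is always true.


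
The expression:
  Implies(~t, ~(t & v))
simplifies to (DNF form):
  True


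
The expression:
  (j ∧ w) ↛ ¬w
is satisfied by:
  {j: True, w: True}


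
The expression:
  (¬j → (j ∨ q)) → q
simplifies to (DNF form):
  q ∨ ¬j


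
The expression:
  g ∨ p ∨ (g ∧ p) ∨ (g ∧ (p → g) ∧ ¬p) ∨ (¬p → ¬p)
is always true.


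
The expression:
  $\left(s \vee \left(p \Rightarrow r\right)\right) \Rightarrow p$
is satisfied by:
  {p: True}


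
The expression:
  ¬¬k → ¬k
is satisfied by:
  {k: False}


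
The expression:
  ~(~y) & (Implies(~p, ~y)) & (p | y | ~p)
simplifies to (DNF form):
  p & y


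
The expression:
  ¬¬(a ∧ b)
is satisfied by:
  {a: True, b: True}


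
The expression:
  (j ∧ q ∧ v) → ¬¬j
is always true.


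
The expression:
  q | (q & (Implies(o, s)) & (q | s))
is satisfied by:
  {q: True}


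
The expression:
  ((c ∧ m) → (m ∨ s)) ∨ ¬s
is always true.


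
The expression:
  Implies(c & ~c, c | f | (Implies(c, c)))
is always true.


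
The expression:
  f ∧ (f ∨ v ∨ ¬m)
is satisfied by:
  {f: True}


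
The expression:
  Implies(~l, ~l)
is always true.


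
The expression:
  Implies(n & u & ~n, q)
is always true.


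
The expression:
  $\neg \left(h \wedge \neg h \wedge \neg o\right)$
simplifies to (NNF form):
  $\text{True}$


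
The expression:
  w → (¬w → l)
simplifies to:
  True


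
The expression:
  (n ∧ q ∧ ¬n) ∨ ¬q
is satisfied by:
  {q: False}


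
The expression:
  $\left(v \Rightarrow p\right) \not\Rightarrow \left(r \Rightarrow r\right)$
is never true.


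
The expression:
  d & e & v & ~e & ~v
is never true.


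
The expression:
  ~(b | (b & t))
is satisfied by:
  {b: False}


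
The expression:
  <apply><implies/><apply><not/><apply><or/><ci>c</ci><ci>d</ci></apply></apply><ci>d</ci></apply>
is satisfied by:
  {d: True, c: True}
  {d: True, c: False}
  {c: True, d: False}


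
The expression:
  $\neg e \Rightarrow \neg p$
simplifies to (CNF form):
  $e \vee \neg p$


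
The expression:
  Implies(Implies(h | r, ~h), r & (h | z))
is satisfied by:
  {z: True, h: True, r: True}
  {z: True, h: True, r: False}
  {h: True, r: True, z: False}
  {h: True, r: False, z: False}
  {z: True, r: True, h: False}


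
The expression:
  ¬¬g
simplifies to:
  g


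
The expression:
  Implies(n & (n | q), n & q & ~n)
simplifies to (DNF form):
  ~n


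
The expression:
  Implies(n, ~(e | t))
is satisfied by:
  {e: False, n: False, t: False}
  {t: True, e: False, n: False}
  {e: True, t: False, n: False}
  {t: True, e: True, n: False}
  {n: True, t: False, e: False}


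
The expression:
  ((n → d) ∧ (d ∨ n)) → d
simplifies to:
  True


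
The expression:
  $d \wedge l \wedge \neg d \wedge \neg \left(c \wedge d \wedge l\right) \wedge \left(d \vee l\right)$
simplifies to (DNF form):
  $\text{False}$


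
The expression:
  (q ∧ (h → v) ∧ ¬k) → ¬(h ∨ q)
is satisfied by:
  {k: True, h: True, v: False, q: False}
  {k: True, h: False, v: False, q: False}
  {k: True, v: True, h: True, q: False}
  {k: True, v: True, h: False, q: False}
  {h: True, k: False, v: False, q: False}
  {k: False, h: False, v: False, q: False}
  {v: True, h: True, k: False, q: False}
  {v: True, k: False, h: False, q: False}
  {k: True, q: True, h: True, v: False}
  {k: True, q: True, h: False, v: False}
  {k: True, q: True, v: True, h: True}
  {k: True, q: True, v: True, h: False}
  {q: True, h: True, v: False, k: False}


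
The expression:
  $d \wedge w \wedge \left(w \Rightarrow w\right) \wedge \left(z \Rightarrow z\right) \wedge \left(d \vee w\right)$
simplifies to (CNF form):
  $d \wedge w$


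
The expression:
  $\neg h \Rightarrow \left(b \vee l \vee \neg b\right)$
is always true.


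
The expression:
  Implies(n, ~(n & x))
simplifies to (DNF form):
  ~n | ~x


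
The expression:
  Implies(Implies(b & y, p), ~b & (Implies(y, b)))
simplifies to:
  (b | ~y) & (y | ~b) & (~p | ~y)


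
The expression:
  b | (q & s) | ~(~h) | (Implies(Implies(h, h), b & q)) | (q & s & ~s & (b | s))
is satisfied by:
  {b: True, q: True, h: True, s: True}
  {b: True, q: True, h: True, s: False}
  {b: True, h: True, s: True, q: False}
  {b: True, h: True, s: False, q: False}
  {b: True, q: True, s: True, h: False}
  {b: True, q: True, s: False, h: False}
  {b: True, s: True, h: False, q: False}
  {b: True, s: False, h: False, q: False}
  {q: True, h: True, s: True, b: False}
  {q: True, h: True, s: False, b: False}
  {h: True, s: True, b: False, q: False}
  {h: True, b: False, s: False, q: False}
  {q: True, s: True, b: False, h: False}


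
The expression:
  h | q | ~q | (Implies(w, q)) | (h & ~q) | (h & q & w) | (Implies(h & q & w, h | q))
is always true.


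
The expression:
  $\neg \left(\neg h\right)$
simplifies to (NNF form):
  $h$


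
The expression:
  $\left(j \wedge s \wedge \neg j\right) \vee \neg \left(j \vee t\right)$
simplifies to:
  $\neg j \wedge \neg t$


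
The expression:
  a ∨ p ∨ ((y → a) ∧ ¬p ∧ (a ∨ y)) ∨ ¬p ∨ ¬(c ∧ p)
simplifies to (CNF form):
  True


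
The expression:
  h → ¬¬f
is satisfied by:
  {f: True, h: False}
  {h: False, f: False}
  {h: True, f: True}


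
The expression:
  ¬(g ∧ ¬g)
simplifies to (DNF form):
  True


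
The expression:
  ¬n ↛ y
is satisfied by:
  {y: True, n: False}
  {n: False, y: False}
  {n: True, y: True}


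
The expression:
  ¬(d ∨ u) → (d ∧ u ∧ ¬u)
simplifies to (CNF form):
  d ∨ u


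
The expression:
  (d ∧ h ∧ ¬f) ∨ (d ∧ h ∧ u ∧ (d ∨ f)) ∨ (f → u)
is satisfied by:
  {u: True, f: False}
  {f: False, u: False}
  {f: True, u: True}


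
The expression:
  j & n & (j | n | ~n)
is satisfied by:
  {j: True, n: True}


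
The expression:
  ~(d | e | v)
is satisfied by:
  {d: False, v: False, e: False}


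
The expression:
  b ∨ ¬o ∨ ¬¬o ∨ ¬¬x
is always true.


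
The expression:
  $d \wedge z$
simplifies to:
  $d \wedge z$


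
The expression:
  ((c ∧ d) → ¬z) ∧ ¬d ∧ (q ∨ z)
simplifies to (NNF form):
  ¬d ∧ (q ∨ z)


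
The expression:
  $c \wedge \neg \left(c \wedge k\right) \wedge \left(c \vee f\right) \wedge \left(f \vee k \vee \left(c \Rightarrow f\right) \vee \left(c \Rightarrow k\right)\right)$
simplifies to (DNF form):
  $c \wedge f \wedge \neg k$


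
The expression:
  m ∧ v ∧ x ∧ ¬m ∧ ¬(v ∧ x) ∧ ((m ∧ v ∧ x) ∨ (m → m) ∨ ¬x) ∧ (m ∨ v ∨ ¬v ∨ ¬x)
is never true.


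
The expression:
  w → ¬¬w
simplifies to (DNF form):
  True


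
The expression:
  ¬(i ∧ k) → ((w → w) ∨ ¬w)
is always true.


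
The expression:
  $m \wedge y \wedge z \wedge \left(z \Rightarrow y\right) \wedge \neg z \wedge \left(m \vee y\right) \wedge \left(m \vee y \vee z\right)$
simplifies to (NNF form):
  $\text{False}$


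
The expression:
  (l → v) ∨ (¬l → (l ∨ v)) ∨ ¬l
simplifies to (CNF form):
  True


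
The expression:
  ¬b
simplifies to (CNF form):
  ¬b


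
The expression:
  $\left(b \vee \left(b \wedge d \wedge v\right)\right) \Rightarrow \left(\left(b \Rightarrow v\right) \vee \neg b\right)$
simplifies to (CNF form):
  $v \vee \neg b$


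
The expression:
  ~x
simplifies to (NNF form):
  ~x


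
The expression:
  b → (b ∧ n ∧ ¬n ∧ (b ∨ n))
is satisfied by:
  {b: False}


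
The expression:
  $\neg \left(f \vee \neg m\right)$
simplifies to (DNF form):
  $m \wedge \neg f$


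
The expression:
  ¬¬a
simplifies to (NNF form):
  a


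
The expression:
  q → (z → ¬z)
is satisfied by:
  {q: False, z: False}
  {z: True, q: False}
  {q: True, z: False}


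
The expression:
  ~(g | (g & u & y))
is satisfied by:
  {g: False}


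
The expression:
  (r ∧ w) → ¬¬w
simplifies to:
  True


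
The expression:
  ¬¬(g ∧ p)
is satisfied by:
  {p: True, g: True}


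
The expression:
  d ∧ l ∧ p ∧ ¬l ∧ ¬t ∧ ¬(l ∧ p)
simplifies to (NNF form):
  False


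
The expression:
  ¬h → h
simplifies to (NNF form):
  h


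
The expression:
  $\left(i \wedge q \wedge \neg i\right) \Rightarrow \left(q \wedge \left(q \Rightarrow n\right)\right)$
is always true.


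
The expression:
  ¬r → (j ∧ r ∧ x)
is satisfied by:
  {r: True}


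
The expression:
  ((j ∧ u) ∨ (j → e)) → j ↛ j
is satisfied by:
  {j: True, u: False, e: False}


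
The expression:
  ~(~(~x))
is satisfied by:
  {x: False}


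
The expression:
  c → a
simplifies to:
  a ∨ ¬c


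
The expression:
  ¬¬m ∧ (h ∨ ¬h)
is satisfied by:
  {m: True}


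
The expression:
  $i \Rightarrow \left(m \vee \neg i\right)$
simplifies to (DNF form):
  $m \vee \neg i$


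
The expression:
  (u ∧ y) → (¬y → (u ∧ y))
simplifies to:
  True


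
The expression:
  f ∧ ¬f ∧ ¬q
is never true.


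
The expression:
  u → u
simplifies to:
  True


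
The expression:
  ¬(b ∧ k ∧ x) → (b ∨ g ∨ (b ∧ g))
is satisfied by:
  {b: True, g: True}
  {b: True, g: False}
  {g: True, b: False}


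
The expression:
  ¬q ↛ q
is always true.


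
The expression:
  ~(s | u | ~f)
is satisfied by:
  {f: True, u: False, s: False}


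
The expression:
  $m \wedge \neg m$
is never true.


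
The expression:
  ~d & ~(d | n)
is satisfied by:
  {n: False, d: False}


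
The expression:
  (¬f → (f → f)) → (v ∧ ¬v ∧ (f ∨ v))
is never true.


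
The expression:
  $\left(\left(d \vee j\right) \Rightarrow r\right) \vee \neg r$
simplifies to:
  $\text{True}$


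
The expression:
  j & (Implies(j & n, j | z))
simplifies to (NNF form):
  j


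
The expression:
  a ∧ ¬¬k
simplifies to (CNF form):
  a ∧ k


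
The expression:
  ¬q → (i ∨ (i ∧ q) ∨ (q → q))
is always true.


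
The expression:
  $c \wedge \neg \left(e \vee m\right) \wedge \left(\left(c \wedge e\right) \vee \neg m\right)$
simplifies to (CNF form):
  $c \wedge \neg e \wedge \neg m$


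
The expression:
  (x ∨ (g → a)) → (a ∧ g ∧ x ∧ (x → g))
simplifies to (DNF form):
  (a ∧ g ∧ x) ∨ (a ∧ g ∧ ¬a) ∨ (g ∧ x ∧ ¬x) ∨ (g ∧ ¬a ∧ ¬x)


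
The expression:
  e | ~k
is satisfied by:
  {e: True, k: False}
  {k: False, e: False}
  {k: True, e: True}


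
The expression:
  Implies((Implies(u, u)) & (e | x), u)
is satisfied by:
  {u: True, e: False, x: False}
  {x: True, u: True, e: False}
  {u: True, e: True, x: False}
  {x: True, u: True, e: True}
  {x: False, e: False, u: False}


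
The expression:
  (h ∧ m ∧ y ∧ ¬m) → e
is always true.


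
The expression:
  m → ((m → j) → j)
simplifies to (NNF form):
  True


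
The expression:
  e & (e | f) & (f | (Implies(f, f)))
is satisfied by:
  {e: True}


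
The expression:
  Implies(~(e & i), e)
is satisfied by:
  {e: True}


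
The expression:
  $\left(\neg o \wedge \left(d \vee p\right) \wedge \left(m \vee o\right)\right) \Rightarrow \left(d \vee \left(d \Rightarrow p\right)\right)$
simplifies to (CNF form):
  $\text{True}$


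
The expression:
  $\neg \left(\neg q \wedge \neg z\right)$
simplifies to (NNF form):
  $q \vee z$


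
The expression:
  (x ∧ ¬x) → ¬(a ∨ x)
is always true.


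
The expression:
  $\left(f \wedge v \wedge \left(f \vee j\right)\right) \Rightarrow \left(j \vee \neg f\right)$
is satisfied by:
  {j: True, v: False, f: False}
  {j: False, v: False, f: False}
  {f: True, j: True, v: False}
  {f: True, j: False, v: False}
  {v: True, j: True, f: False}
  {v: True, j: False, f: False}
  {v: True, f: True, j: True}


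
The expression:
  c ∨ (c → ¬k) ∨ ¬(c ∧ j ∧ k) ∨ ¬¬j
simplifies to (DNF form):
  True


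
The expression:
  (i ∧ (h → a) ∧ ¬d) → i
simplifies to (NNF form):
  True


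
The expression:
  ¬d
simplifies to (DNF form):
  ¬d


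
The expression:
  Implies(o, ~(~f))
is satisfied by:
  {f: True, o: False}
  {o: False, f: False}
  {o: True, f: True}


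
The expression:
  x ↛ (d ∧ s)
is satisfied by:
  {x: True, s: False, d: False}
  {d: True, x: True, s: False}
  {s: True, x: True, d: False}


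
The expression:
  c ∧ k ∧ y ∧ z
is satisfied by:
  {c: True, z: True, y: True, k: True}


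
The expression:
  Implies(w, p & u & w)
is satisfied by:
  {u: True, p: True, w: False}
  {u: True, p: False, w: False}
  {p: True, u: False, w: False}
  {u: False, p: False, w: False}
  {u: True, w: True, p: True}


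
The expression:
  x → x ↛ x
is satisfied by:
  {x: False}


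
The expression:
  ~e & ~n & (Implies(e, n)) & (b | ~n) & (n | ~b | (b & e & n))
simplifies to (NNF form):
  ~b & ~e & ~n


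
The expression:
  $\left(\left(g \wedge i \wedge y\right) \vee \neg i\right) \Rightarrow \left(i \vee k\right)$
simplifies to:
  $i \vee k$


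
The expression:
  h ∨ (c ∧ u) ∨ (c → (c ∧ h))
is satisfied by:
  {h: True, u: True, c: False}
  {h: True, c: False, u: False}
  {u: True, c: False, h: False}
  {u: False, c: False, h: False}
  {h: True, u: True, c: True}
  {h: True, c: True, u: False}
  {u: True, c: True, h: False}


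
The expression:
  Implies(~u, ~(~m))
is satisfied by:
  {m: True, u: True}
  {m: True, u: False}
  {u: True, m: False}


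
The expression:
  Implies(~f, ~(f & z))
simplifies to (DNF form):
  True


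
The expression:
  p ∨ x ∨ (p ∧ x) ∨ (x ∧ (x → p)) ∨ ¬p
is always true.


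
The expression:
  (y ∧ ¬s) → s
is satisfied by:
  {s: True, y: False}
  {y: False, s: False}
  {y: True, s: True}


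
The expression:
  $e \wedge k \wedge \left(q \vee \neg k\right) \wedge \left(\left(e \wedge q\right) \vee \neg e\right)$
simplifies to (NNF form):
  $e \wedge k \wedge q$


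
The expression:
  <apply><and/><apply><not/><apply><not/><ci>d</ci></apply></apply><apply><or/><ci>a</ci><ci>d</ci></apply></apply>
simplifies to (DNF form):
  <ci>d</ci>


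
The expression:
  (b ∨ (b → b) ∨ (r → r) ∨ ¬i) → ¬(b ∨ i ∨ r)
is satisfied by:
  {i: False, r: False, b: False}


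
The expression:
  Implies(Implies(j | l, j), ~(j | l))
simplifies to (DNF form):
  ~j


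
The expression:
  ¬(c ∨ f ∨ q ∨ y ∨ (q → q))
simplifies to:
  False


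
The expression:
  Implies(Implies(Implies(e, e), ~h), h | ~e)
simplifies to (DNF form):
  h | ~e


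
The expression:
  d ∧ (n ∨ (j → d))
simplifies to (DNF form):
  d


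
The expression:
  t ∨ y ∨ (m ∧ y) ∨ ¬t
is always true.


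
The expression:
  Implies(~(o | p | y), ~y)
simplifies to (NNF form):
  True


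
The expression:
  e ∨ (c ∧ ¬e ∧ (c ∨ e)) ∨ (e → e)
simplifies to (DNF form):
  True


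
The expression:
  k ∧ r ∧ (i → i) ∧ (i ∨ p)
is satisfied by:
  {r: True, i: True, p: True, k: True}
  {r: True, i: True, k: True, p: False}
  {r: True, p: True, k: True, i: False}


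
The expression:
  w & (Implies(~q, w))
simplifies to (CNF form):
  w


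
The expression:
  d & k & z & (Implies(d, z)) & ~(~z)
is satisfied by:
  {z: True, d: True, k: True}


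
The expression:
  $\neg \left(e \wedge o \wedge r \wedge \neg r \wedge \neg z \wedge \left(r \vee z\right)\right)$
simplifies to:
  $\text{True}$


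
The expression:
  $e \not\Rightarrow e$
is never true.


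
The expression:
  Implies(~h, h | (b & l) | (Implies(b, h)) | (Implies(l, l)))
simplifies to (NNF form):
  True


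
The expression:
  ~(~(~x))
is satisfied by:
  {x: False}


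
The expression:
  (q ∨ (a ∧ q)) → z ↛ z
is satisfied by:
  {q: False}


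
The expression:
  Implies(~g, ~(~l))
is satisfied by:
  {l: True, g: True}
  {l: True, g: False}
  {g: True, l: False}


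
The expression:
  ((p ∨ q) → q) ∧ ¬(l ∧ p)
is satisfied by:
  {q: True, l: False, p: False}
  {l: False, p: False, q: False}
  {q: True, l: True, p: False}
  {l: True, q: False, p: False}
  {p: True, q: True, l: False}


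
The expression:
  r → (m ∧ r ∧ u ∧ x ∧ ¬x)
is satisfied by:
  {r: False}


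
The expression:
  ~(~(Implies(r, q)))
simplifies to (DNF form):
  q | ~r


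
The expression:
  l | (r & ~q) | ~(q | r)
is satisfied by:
  {l: True, q: False}
  {q: False, l: False}
  {q: True, l: True}


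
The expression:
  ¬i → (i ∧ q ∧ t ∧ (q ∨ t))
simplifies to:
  i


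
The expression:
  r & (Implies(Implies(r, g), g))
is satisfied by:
  {r: True}


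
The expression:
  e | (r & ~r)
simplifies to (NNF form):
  e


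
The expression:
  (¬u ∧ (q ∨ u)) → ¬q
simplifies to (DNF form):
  u ∨ ¬q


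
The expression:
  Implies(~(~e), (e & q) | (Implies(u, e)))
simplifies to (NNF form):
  True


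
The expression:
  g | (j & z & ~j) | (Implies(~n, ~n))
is always true.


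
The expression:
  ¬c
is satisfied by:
  {c: False}


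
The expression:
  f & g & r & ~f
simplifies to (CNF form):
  False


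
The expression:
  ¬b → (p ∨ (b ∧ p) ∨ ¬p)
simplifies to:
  True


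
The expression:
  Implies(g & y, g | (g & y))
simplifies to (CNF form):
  True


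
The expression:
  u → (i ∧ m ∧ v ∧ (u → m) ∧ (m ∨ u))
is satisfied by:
  {m: True, i: True, v: True, u: False}
  {m: True, i: True, v: False, u: False}
  {m: True, v: True, i: False, u: False}
  {m: True, v: False, i: False, u: False}
  {i: True, v: True, m: False, u: False}
  {i: True, m: False, v: False, u: False}
  {i: False, v: True, m: False, u: False}
  {i: False, m: False, v: False, u: False}
  {m: True, u: True, i: True, v: True}


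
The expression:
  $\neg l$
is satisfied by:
  {l: False}


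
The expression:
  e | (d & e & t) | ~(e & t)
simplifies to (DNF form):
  True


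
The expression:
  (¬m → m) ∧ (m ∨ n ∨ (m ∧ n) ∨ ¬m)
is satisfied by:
  {m: True}


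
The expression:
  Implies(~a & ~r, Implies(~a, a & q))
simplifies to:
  a | r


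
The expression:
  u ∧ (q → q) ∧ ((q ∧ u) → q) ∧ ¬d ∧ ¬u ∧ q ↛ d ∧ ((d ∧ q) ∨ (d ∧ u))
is never true.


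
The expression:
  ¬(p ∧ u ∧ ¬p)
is always true.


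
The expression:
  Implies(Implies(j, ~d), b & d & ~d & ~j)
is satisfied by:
  {j: True, d: True}


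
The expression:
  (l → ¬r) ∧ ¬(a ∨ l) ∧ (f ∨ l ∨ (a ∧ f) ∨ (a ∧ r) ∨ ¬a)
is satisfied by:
  {l: False, a: False}


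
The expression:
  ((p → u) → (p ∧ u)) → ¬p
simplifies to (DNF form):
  ¬p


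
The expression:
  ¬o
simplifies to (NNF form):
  ¬o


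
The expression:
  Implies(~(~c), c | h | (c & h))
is always true.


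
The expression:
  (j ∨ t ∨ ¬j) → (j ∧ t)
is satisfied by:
  {t: True, j: True}


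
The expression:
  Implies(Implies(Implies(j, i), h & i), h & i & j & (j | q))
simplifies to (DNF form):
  (i & j) | (~h & ~j) | (~i & ~j)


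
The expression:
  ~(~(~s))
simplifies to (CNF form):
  ~s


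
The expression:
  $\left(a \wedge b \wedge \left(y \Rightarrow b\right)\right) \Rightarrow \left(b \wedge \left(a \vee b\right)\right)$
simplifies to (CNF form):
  $\text{True}$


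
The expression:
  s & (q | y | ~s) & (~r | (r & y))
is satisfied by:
  {y: True, s: True, q: True, r: False}
  {y: True, s: True, q: False, r: False}
  {r: True, y: True, s: True, q: True}
  {r: True, y: True, s: True, q: False}
  {s: True, q: True, r: False, y: False}


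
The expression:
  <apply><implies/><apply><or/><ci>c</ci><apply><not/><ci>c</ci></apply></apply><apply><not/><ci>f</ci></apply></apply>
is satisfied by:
  {f: False}


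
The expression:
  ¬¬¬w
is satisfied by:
  {w: False}


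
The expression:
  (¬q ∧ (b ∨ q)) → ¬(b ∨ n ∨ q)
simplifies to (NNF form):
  q ∨ ¬b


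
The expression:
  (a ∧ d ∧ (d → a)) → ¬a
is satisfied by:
  {d: False, a: False}
  {a: True, d: False}
  {d: True, a: False}


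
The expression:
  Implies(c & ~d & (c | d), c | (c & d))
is always true.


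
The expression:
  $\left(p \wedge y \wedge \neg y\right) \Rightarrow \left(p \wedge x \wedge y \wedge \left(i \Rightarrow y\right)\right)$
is always true.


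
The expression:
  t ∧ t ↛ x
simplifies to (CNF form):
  t ∧ ¬x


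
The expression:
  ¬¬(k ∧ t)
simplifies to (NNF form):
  k ∧ t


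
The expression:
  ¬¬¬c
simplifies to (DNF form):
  ¬c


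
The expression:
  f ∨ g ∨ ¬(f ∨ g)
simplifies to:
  True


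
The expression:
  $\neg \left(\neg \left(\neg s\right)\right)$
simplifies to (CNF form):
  $\neg s$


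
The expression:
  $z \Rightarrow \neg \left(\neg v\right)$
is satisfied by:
  {v: True, z: False}
  {z: False, v: False}
  {z: True, v: True}


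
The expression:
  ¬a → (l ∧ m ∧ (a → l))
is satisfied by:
  {a: True, m: True, l: True}
  {a: True, m: True, l: False}
  {a: True, l: True, m: False}
  {a: True, l: False, m: False}
  {m: True, l: True, a: False}


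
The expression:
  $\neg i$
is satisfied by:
  {i: False}


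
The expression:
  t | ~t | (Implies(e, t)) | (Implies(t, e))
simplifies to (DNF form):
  True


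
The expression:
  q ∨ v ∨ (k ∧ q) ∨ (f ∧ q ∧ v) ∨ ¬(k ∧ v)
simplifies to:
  True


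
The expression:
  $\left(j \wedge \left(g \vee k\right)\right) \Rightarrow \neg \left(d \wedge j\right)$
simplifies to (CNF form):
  $\left(\neg d \vee \neg g \vee \neg j\right) \wedge \left(\neg d \vee \neg j \vee \neg k\right)$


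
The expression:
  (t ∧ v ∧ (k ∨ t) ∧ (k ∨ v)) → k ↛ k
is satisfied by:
  {v: False, t: False}
  {t: True, v: False}
  {v: True, t: False}


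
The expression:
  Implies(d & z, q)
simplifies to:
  q | ~d | ~z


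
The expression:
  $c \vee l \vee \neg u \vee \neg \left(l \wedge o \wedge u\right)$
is always true.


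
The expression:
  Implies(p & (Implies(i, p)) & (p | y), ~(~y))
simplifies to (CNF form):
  y | ~p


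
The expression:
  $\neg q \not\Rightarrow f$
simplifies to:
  $\neg f \wedge \neg q$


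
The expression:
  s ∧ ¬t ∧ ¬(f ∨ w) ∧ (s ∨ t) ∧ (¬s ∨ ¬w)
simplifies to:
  s ∧ ¬f ∧ ¬t ∧ ¬w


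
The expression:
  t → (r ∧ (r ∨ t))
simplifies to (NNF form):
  r ∨ ¬t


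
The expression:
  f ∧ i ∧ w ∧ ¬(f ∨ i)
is never true.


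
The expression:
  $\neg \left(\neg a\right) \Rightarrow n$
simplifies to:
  $n \vee \neg a$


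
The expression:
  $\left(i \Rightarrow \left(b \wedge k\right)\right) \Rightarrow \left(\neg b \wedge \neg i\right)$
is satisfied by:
  {i: True, k: False, b: False}
  {k: False, b: False, i: False}
  {i: True, k: True, b: False}
  {k: True, i: False, b: False}
  {b: True, i: True, k: False}


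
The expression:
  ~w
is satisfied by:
  {w: False}


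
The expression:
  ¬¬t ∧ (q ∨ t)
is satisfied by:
  {t: True}


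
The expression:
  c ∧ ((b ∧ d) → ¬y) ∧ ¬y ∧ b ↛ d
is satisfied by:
  {c: True, b: True, d: False, y: False}


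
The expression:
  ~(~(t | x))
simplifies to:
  t | x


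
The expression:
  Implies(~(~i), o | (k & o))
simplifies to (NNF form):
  o | ~i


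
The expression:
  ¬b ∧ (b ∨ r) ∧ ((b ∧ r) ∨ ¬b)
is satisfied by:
  {r: True, b: False}


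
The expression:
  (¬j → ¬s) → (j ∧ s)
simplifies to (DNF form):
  s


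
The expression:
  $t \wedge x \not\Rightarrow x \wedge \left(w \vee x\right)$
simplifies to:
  $\text{False}$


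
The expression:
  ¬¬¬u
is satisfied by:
  {u: False}


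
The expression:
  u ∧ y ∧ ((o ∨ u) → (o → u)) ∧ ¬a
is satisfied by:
  {u: True, y: True, a: False}


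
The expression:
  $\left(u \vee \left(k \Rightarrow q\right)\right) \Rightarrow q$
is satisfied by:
  {q: True, k: True, u: False}
  {q: True, k: False, u: False}
  {q: True, u: True, k: True}
  {q: True, u: True, k: False}
  {k: True, u: False, q: False}


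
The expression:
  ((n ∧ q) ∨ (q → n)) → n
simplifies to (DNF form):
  n ∨ q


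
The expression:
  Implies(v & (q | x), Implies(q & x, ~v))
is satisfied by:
  {v: False, q: False, x: False}
  {x: True, v: False, q: False}
  {q: True, v: False, x: False}
  {x: True, q: True, v: False}
  {v: True, x: False, q: False}
  {x: True, v: True, q: False}
  {q: True, v: True, x: False}


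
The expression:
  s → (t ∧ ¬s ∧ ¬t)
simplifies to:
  ¬s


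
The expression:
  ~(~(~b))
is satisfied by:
  {b: False}


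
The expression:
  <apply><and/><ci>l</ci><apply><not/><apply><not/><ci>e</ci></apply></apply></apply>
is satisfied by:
  {e: True, l: True}


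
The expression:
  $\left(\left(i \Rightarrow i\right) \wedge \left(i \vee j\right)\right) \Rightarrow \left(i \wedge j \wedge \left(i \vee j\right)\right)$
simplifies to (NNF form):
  $\left(i \wedge j\right) \vee \left(\neg i \wedge \neg j\right)$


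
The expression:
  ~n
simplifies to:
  ~n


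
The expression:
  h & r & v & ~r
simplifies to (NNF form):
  False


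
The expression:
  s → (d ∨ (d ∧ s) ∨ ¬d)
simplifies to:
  True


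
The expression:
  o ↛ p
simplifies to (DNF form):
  o ∧ ¬p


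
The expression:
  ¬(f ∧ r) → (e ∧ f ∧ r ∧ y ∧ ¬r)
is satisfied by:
  {r: True, f: True}


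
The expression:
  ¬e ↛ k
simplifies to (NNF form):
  k ∨ ¬e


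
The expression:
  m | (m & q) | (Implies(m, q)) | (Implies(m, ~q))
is always true.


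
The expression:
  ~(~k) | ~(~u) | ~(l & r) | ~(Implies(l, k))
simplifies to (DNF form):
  True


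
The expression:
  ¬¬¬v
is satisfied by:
  {v: False}


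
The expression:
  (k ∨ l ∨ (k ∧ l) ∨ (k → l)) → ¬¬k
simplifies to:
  k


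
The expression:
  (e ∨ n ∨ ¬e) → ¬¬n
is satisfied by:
  {n: True}


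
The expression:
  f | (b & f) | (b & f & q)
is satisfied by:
  {f: True}


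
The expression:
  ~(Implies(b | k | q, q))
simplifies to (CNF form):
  ~q & (b | k)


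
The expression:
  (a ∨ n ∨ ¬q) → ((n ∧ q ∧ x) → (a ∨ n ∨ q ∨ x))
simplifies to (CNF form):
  True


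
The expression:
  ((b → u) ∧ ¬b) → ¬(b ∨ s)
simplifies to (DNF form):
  b ∨ ¬s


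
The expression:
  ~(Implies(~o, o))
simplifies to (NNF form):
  ~o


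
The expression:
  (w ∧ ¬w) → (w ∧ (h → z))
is always true.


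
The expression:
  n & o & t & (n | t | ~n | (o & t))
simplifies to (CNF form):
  n & o & t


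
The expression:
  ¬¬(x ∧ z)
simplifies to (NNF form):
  x ∧ z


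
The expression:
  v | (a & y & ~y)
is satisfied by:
  {v: True}


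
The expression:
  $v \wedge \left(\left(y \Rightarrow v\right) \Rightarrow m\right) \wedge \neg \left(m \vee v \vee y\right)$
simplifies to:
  $\text{False}$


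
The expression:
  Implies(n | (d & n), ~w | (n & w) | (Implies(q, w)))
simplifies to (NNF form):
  True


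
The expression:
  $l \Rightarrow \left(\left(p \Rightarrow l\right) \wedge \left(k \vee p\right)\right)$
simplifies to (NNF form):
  $k \vee p \vee \neg l$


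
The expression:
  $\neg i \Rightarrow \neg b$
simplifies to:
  $i \vee \neg b$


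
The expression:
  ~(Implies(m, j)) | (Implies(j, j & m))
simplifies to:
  m | ~j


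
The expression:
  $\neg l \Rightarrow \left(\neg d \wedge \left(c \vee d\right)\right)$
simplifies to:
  $l \vee \left(c \wedge \neg d\right)$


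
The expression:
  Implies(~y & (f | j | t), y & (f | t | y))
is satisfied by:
  {y: True, f: False, t: False, j: False}
  {j: True, y: True, f: False, t: False}
  {y: True, t: True, f: False, j: False}
  {j: True, y: True, t: True, f: False}
  {y: True, f: True, t: False, j: False}
  {y: True, j: True, f: True, t: False}
  {y: True, t: True, f: True, j: False}
  {j: True, y: True, t: True, f: True}
  {j: False, f: False, t: False, y: False}


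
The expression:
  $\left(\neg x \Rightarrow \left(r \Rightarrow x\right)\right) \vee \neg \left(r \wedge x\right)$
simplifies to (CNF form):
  $\text{True}$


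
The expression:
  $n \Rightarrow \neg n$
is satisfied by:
  {n: False}


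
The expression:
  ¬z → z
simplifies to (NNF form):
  z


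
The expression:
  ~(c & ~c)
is always true.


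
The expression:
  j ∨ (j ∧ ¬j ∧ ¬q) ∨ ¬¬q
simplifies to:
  j ∨ q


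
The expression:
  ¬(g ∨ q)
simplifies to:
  ¬g ∧ ¬q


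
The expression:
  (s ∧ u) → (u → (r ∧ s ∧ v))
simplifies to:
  (r ∧ v) ∨ ¬s ∨ ¬u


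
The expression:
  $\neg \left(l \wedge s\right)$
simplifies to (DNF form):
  $\neg l \vee \neg s$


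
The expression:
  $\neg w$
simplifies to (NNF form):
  $\neg w$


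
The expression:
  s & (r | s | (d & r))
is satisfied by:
  {s: True}


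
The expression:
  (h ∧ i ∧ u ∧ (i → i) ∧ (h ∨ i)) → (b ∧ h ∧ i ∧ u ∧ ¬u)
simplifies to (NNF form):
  ¬h ∨ ¬i ∨ ¬u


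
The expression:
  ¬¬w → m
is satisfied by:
  {m: True, w: False}
  {w: False, m: False}
  {w: True, m: True}


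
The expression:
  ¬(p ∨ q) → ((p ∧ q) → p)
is always true.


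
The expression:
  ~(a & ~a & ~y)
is always true.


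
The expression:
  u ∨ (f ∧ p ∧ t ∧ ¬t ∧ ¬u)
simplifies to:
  u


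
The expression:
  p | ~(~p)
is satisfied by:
  {p: True}


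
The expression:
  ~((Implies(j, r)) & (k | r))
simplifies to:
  ~r & (j | ~k)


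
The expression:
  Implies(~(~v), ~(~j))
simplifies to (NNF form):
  j | ~v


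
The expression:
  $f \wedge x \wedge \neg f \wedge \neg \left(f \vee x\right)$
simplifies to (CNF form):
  $\text{False}$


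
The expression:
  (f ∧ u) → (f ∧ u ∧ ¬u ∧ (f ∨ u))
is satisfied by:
  {u: False, f: False}
  {f: True, u: False}
  {u: True, f: False}


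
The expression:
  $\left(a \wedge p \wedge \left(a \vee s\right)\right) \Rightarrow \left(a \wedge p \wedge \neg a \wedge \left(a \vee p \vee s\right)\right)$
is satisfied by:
  {p: False, a: False}
  {a: True, p: False}
  {p: True, a: False}


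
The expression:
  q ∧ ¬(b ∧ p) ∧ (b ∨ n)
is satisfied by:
  {n: True, q: True, p: False, b: False}
  {b: True, n: True, q: True, p: False}
  {b: True, q: True, n: False, p: False}
  {p: True, n: True, q: True, b: False}


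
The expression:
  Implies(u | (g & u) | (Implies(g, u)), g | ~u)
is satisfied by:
  {g: True, u: False}
  {u: False, g: False}
  {u: True, g: True}


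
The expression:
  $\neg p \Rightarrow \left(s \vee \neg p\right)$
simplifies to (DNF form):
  $\text{True}$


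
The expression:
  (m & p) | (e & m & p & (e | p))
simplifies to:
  m & p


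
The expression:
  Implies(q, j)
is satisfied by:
  {j: True, q: False}
  {q: False, j: False}
  {q: True, j: True}


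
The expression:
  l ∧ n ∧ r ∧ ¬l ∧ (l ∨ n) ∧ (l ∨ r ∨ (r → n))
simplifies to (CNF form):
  False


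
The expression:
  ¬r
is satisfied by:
  {r: False}


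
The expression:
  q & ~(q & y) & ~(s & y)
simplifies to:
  q & ~y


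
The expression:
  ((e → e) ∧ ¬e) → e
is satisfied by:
  {e: True}


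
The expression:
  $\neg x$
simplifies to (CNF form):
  $\neg x$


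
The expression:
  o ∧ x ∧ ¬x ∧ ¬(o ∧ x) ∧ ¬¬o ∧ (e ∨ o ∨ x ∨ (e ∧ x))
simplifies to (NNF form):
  False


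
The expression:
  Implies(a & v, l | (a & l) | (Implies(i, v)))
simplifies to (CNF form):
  True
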